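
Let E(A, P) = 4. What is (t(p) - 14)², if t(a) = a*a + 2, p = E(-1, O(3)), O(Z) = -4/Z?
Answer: 16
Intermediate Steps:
p = 4
t(a) = 2 + a² (t(a) = a² + 2 = 2 + a²)
(t(p) - 14)² = ((2 + 4²) - 14)² = ((2 + 16) - 14)² = (18 - 14)² = 4² = 16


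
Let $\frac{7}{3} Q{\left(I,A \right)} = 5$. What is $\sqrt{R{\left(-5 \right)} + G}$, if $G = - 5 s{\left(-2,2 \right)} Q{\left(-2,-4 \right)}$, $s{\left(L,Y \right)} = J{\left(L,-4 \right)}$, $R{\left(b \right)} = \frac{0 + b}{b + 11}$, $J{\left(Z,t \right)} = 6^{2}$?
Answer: $\frac{i \sqrt{681870}}{42} \approx 19.661 i$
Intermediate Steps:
$Q{\left(I,A \right)} = \frac{15}{7}$ ($Q{\left(I,A \right)} = \frac{3}{7} \cdot 5 = \frac{15}{7}$)
$J{\left(Z,t \right)} = 36$
$R{\left(b \right)} = \frac{b}{11 + b}$
$s{\left(L,Y \right)} = 36$
$G = - \frac{2700}{7}$ ($G = \left(-5\right) 36 \cdot \frac{15}{7} = \left(-180\right) \frac{15}{7} = - \frac{2700}{7} \approx -385.71$)
$\sqrt{R{\left(-5 \right)} + G} = \sqrt{- \frac{5}{11 - 5} - \frac{2700}{7}} = \sqrt{- \frac{5}{6} - \frac{2700}{7}} = \sqrt{- \frac{16235}{42}} = \frac{i \sqrt{681870}}{42}$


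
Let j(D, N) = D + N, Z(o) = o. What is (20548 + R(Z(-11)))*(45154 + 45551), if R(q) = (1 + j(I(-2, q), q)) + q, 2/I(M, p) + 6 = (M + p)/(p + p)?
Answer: 221562291645/119 ≈ 1.8619e+9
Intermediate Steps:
I(M, p) = 2/(-6 + (M + p)/(2*p)) (I(M, p) = 2/(-6 + (M + p)/(p + p)) = 2/(-6 + (M + p)/((2*p))) = 2/(-6 + (M + p)*(1/(2*p))) = 2/(-6 + (M + p)/(2*p)))
R(q) = 1 + 2*q + 4*q/(-2 - 11*q) (R(q) = (1 + (4*q/(-2 - 11*q) + q)) + q = (1 + (q + 4*q/(-2 - 11*q))) + q = (1 + q + 4*q/(-2 - 11*q)) + q = 1 + 2*q + 4*q/(-2 - 11*q))
(20548 + R(Z(-11)))*(45154 + 45551) = (20548 + (2 + 11*(-11) + 22*(-11)²)/(2 + 11*(-11)))*(45154 + 45551) = (20548 + (2 - 121 + 22*121)/(2 - 121))*90705 = (20548 + (2 - 121 + 2662)/(-119))*90705 = (20548 - 1/119*2543)*90705 = (20548 - 2543/119)*90705 = (2442669/119)*90705 = 221562291645/119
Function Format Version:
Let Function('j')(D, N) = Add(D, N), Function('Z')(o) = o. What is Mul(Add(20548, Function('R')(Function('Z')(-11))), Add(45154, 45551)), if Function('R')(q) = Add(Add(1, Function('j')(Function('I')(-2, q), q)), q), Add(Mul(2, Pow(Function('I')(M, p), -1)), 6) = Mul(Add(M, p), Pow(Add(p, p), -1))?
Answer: Rational(221562291645, 119) ≈ 1.8619e+9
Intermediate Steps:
Function('I')(M, p) = Mul(2, Pow(Add(-6, Mul(Rational(1, 2), Pow(p, -1), Add(M, p))), -1)) (Function('I')(M, p) = Mul(2, Pow(Add(-6, Mul(Add(M, p), Pow(Add(p, p), -1))), -1)) = Mul(2, Pow(Add(-6, Mul(Add(M, p), Pow(Mul(2, p), -1))), -1)) = Mul(2, Pow(Add(-6, Mul(Add(M, p), Mul(Rational(1, 2), Pow(p, -1)))), -1)) = Mul(2, Pow(Add(-6, Mul(Rational(1, 2), Pow(p, -1), Add(M, p))), -1)))
Function('R')(q) = Add(1, Mul(2, q), Mul(4, q, Pow(Add(-2, Mul(-11, q)), -1))) (Function('R')(q) = Add(Add(1, Add(Mul(4, q, Pow(Add(-2, Mul(-11, q)), -1)), q)), q) = Add(Add(1, Add(q, Mul(4, q, Pow(Add(-2, Mul(-11, q)), -1)))), q) = Add(Add(1, q, Mul(4, q, Pow(Add(-2, Mul(-11, q)), -1))), q) = Add(1, Mul(2, q), Mul(4, q, Pow(Add(-2, Mul(-11, q)), -1))))
Mul(Add(20548, Function('R')(Function('Z')(-11))), Add(45154, 45551)) = Mul(Add(20548, Mul(Pow(Add(2, Mul(11, -11)), -1), Add(2, Mul(11, -11), Mul(22, Pow(-11, 2))))), Add(45154, 45551)) = Mul(Add(20548, Mul(Pow(Add(2, -121), -1), Add(2, -121, Mul(22, 121)))), 90705) = Mul(Add(20548, Mul(Pow(-119, -1), Add(2, -121, 2662))), 90705) = Mul(Add(20548, Mul(Rational(-1, 119), 2543)), 90705) = Mul(Add(20548, Rational(-2543, 119)), 90705) = Mul(Rational(2442669, 119), 90705) = Rational(221562291645, 119)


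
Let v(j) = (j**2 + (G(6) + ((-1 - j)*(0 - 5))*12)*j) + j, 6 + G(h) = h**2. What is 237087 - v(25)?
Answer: 196687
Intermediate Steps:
G(h) = -6 + h**2
v(j) = j + j**2 + j*(90 + 60*j) (v(j) = (j**2 + ((-6 + 6**2) + ((-1 - j)*(0 - 5))*12)*j) + j = (j**2 + ((-6 + 36) + ((-1 - j)*(-5))*12)*j) + j = (j**2 + (30 + (5 + 5*j)*12)*j) + j = (j**2 + (30 + (60 + 60*j))*j) + j = (j**2 + (90 + 60*j)*j) + j = (j**2 + j*(90 + 60*j)) + j = j + j**2 + j*(90 + 60*j))
237087 - v(25) = 237087 - 25*(91 + 61*25) = 237087 - 25*(91 + 1525) = 237087 - 25*1616 = 237087 - 1*40400 = 237087 - 40400 = 196687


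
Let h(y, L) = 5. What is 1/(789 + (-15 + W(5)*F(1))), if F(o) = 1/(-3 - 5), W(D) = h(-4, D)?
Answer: 8/6187 ≈ 0.0012930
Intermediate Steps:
W(D) = 5
F(o) = -⅛ (F(o) = 1/(-8) = -⅛)
1/(789 + (-15 + W(5)*F(1))) = 1/(789 + (-15 + 5*(-⅛))) = 1/(789 + (-15 - 5/8)) = 1/(789 - 125/8) = 1/(6187/8) = 8/6187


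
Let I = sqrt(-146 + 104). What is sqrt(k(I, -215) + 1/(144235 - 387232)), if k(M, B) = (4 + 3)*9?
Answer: sqrt(3719994903570)/242997 ≈ 7.9373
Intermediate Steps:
I = I*sqrt(42) (I = sqrt(-42) = I*sqrt(42) ≈ 6.4807*I)
k(M, B) = 63 (k(M, B) = 7*9 = 63)
sqrt(k(I, -215) + 1/(144235 - 387232)) = sqrt(63 + 1/(144235 - 387232)) = sqrt(63 + 1/(-242997)) = sqrt(63 - 1/242997) = sqrt(15308810/242997) = sqrt(3719994903570)/242997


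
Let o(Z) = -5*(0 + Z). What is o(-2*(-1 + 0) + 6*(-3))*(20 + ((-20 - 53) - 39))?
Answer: -7360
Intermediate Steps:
o(Z) = -5*Z
o(-2*(-1 + 0) + 6*(-3))*(20 + ((-20 - 53) - 39)) = (-5*(-2*(-1 + 0) + 6*(-3)))*(20 + ((-20 - 53) - 39)) = (-5*(-2*(-1) - 18))*(20 + (-73 - 39)) = (-5*(2 - 18))*(20 - 112) = -5*(-16)*(-92) = 80*(-92) = -7360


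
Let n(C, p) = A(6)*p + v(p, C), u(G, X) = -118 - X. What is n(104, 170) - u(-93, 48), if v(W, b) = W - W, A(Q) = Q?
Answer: 1186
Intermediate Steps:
v(W, b) = 0
n(C, p) = 6*p (n(C, p) = 6*p + 0 = 6*p)
n(104, 170) - u(-93, 48) = 6*170 - (-118 - 1*48) = 1020 - (-118 - 48) = 1020 - 1*(-166) = 1020 + 166 = 1186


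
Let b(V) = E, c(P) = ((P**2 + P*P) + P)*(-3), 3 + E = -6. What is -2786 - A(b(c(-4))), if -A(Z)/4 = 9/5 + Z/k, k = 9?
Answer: -13914/5 ≈ -2782.8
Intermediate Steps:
E = -9 (E = -3 - 6 = -9)
c(P) = -6*P**2 - 3*P (c(P) = ((P**2 + P**2) + P)*(-3) = (2*P**2 + P)*(-3) = (P + 2*P**2)*(-3) = -6*P**2 - 3*P)
b(V) = -9
A(Z) = -36/5 - 4*Z/9 (A(Z) = -4*(9/5 + Z/9) = -36/5 - 4*Z/9)
-2786 - A(b(c(-4))) = -2786 - (-36/5 - 4/9*(-9)) = -2786 - (-36/5 + 4) = -2786 - 1*(-16/5) = -2786 + 16/5 = -13914/5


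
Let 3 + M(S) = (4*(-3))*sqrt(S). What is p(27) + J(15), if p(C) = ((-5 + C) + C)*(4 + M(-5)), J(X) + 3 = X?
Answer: 61 - 588*I*sqrt(5) ≈ 61.0 - 1314.8*I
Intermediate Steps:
J(X) = -3 + X
M(S) = -3 - 12*sqrt(S) (M(S) = -3 + (4*(-3))*sqrt(S) = -3 - 12*sqrt(S))
p(C) = (1 - 12*I*sqrt(5))*(-5 + 2*C) (p(C) = ((-5 + C) + C)*(4 + (-3 - 12*I*sqrt(5))) = (-5 + 2*C)*(4 + (-3 - 12*I*sqrt(5))) = (-5 + 2*C)*(1 - 12*I*sqrt(5)) = (1 - 12*I*sqrt(5))*(-5 + 2*C))
p(27) + J(15) = (-5 + 2*27 + 60*I*sqrt(5) - 24*I*27*sqrt(5)) + (-3 + 15) = (-5 + 54 + 60*I*sqrt(5) - 648*I*sqrt(5)) + 12 = (49 - 588*I*sqrt(5)) + 12 = 61 - 588*I*sqrt(5)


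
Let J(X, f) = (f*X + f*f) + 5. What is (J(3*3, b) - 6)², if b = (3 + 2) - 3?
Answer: 441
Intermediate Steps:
b = 2 (b = 5 - 3 = 2)
J(X, f) = 5 + f² + X*f (J(X, f) = (X*f + f²) + 5 = (f² + X*f) + 5 = 5 + f² + X*f)
(J(3*3, b) - 6)² = ((5 + 2² + (3*3)*2) - 6)² = ((5 + 4 + 9*2) - 6)² = ((5 + 4 + 18) - 6)² = (27 - 6)² = 21² = 441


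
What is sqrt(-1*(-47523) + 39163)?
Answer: sqrt(86686) ≈ 294.42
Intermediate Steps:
sqrt(-1*(-47523) + 39163) = sqrt(47523 + 39163) = sqrt(86686)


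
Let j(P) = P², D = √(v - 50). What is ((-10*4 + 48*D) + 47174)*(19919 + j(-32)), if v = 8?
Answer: 987127362 + 1005264*I*√42 ≈ 9.8713e+8 + 6.5149e+6*I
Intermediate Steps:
D = I*√42 (D = √(8 - 50) = √(-42) = I*√42 ≈ 6.4807*I)
((-10*4 + 48*D) + 47174)*(19919 + j(-32)) = ((-10*4 + 48*(I*√42)) + 47174)*(19919 + (-32)²) = ((-40 + 48*I*√42) + 47174)*(19919 + 1024) = (47134 + 48*I*√42)*20943 = 987127362 + 1005264*I*√42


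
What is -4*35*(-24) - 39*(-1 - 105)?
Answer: 7494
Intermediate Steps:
-4*35*(-24) - 39*(-1 - 105) = -140*(-24) - 39*(-106) = 3360 - 1*(-4134) = 3360 + 4134 = 7494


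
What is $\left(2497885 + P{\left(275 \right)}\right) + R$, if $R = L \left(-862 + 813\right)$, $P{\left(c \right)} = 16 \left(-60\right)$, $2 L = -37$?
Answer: $\frac{4995663}{2} \approx 2.4978 \cdot 10^{6}$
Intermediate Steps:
$L = - \frac{37}{2}$ ($L = \frac{1}{2} \left(-37\right) = - \frac{37}{2} \approx -18.5$)
$P{\left(c \right)} = -960$
$R = \frac{1813}{2}$ ($R = - \frac{37 \left(-862 + 813\right)}{2} = \left(- \frac{37}{2}\right) \left(-49\right) = \frac{1813}{2} \approx 906.5$)
$\left(2497885 + P{\left(275 \right)}\right) + R = \left(2497885 - 960\right) + \frac{1813}{2} = 2496925 + \frac{1813}{2} = \frac{4995663}{2}$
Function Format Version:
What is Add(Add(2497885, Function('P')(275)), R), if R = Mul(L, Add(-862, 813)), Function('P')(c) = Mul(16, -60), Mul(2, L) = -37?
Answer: Rational(4995663, 2) ≈ 2.4978e+6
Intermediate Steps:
L = Rational(-37, 2) (L = Mul(Rational(1, 2), -37) = Rational(-37, 2) ≈ -18.500)
Function('P')(c) = -960
R = Rational(1813, 2) (R = Mul(Rational(-37, 2), Add(-862, 813)) = Mul(Rational(-37, 2), -49) = Rational(1813, 2) ≈ 906.50)
Add(Add(2497885, Function('P')(275)), R) = Add(Add(2497885, -960), Rational(1813, 2)) = Add(2496925, Rational(1813, 2)) = Rational(4995663, 2)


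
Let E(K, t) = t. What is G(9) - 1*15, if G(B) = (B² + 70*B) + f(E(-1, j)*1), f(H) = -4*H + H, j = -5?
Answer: 711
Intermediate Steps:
f(H) = -3*H
G(B) = 15 + B² + 70*B (G(B) = (B² + 70*B) - (-15) = (B² + 70*B) - 3*(-5) = (B² + 70*B) + 15 = 15 + B² + 70*B)
G(9) - 1*15 = (15 + 9² + 70*9) - 1*15 = (15 + 81 + 630) - 15 = 726 - 15 = 711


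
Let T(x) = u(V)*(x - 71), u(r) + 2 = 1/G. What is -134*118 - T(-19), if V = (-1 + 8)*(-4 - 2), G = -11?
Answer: -176002/11 ≈ -16000.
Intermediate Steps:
V = -42 (V = 7*(-6) = -42)
u(r) = -23/11 (u(r) = -2 + 1/(-11) = -2 - 1/11 = -23/11)
T(x) = 1633/11 - 23*x/11 (T(x) = -23*(x - 71)/11 = -23*(-71 + x)/11 = 1633/11 - 23*x/11)
-134*118 - T(-19) = -134*118 - (1633/11 - 23/11*(-19)) = -15812 - (1633/11 + 437/11) = -15812 - 1*2070/11 = -15812 - 2070/11 = -176002/11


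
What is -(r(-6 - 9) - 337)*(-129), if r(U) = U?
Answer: -45408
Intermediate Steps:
-(r(-6 - 9) - 337)*(-129) = -((-6 - 9) - 337)*(-129) = -(-15 - 337)*(-129) = -(-352)*(-129) = -1*45408 = -45408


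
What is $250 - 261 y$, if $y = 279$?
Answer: $-72569$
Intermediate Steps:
$250 - 261 y = 250 - 72819 = -72569$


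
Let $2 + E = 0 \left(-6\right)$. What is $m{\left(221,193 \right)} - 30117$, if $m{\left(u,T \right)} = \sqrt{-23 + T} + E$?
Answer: $-30119 + \sqrt{170} \approx -30106.0$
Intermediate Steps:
$E = -2$ ($E = -2 + 0 \left(-6\right) = -2 + 0 = -2$)
$m{\left(u,T \right)} = -2 + \sqrt{-23 + T}$ ($m{\left(u,T \right)} = \sqrt{-23 + T} - 2 = -2 + \sqrt{-23 + T}$)
$m{\left(221,193 \right)} - 30117 = \left(-2 + \sqrt{-23 + 193}\right) - 30117 = \left(-2 + \sqrt{170}\right) - 30117 = -30119 + \sqrt{170}$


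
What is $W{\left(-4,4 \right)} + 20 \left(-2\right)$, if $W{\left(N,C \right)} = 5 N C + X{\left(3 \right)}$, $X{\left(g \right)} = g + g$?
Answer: $-114$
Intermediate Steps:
$X{\left(g \right)} = 2 g$
$W{\left(N,C \right)} = 6 + 5 C N$ ($W{\left(N,C \right)} = 5 N C + 2 \cdot 3 = 5 C N + 6 = 6 + 5 C N$)
$W{\left(-4,4 \right)} + 20 \left(-2\right) = \left(6 + 5 \cdot 4 \left(-4\right)\right) + 20 \left(-2\right) = \left(6 - 80\right) - 40 = -74 - 40 = -114$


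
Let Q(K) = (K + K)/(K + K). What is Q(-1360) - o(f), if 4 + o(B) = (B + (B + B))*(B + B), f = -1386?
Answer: -11525971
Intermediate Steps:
Q(K) = 1 (Q(K) = (2*K)/((2*K)) = (2*K)*(1/(2*K)) = 1)
o(B) = -4 + 6*B² (o(B) = -4 + (B + (B + B))*(B + B) = -4 + (B + 2*B)*(2*B) = -4 + (3*B)*(2*B) = -4 + 6*B²)
Q(-1360) - o(f) = 1 - (-4 + 6*(-1386)²) = 1 - (-4 + 6*1920996) = 1 - (-4 + 11525976) = 1 - 1*11525972 = 1 - 11525972 = -11525971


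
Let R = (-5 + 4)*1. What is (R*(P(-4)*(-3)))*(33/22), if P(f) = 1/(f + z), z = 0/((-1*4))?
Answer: -9/8 ≈ -1.1250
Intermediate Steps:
z = 0 (z = 0/(-4) = 0*(-1/4) = 0)
P(f) = 1/f (P(f) = 1/(f + 0) = 1/f)
R = -1 (R = -1*1 = -1)
(R*(P(-4)*(-3)))*(33/22) = (-(-3)/(-4))*(33/22) = (-(-1)*(-3)/4)*(33*(1/22)) = -1*3/4*(3/2) = -3/4*3/2 = -9/8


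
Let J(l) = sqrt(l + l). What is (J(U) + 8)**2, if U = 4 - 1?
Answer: (8 + sqrt(6))**2 ≈ 109.19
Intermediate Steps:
U = 3
J(l) = sqrt(2)*sqrt(l) (J(l) = sqrt(2*l) = sqrt(2)*sqrt(l))
(J(U) + 8)**2 = (sqrt(2)*sqrt(3) + 8)**2 = (sqrt(6) + 8)**2 = (8 + sqrt(6))**2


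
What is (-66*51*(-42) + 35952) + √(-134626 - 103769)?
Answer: 177324 + I*√238395 ≈ 1.7732e+5 + 488.26*I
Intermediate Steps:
(-66*51*(-42) + 35952) + √(-134626 - 103769) = (-3366*(-42) + 35952) + √(-238395) = (141372 + 35952) + I*√238395 = 177324 + I*√238395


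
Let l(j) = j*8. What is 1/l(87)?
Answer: 1/696 ≈ 0.0014368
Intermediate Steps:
l(j) = 8*j
1/l(87) = 1/(8*87) = 1/696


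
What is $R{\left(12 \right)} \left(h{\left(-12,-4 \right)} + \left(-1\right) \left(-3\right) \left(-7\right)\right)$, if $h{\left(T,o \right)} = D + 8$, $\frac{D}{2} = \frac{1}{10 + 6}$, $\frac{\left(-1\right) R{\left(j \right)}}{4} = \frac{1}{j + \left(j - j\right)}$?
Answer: $\frac{103}{24} \approx 4.2917$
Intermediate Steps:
$R{\left(j \right)} = - \frac{4}{j}$ ($R{\left(j \right)} = - \frac{4}{j + \left(j - j\right)} = - \frac{4}{j + 0} = - \frac{4}{j}$)
$D = \frac{1}{8}$ ($D = \frac{2}{10 + 6} = \frac{2}{16} = 2 \cdot \frac{1}{16} = \frac{1}{8} \approx 0.125$)
$h{\left(T,o \right)} = \frac{65}{8}$ ($h{\left(T,o \right)} = \frac{1}{8} + 8 = \frac{65}{8}$)
$R{\left(12 \right)} \left(h{\left(-12,-4 \right)} + \left(-1\right) \left(-3\right) \left(-7\right)\right) = - \frac{4}{12} \left(\frac{65}{8} + \left(-1\right) \left(-3\right) \left(-7\right)\right) = \left(-4\right) \frac{1}{12} \left(\frac{65}{8} + 3 \left(-7\right)\right) = - \frac{\frac{65}{8} - 21}{3} = \left(- \frac{1}{3}\right) \left(- \frac{103}{8}\right) = \frac{103}{24}$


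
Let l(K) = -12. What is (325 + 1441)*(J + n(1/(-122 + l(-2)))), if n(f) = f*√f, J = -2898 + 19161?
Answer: 28720458 - 883*I*√134/8978 ≈ 2.872e+7 - 1.1385*I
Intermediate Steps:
J = 16263
n(f) = f^(3/2)
(325 + 1441)*(J + n(1/(-122 + l(-2)))) = (325 + 1441)*(16263 + (1/(-122 - 12))^(3/2)) = 1766*(16263 + (1/(-134))^(3/2)) = 1766*(16263 + (-1/134)^(3/2)) = 1766*(16263 - I*√134/17956) = 28720458 - 883*I*√134/8978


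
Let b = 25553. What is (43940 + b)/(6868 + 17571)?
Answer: 69493/24439 ≈ 2.8435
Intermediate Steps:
(43940 + b)/(6868 + 17571) = (43940 + 25553)/(6868 + 17571) = 69493/24439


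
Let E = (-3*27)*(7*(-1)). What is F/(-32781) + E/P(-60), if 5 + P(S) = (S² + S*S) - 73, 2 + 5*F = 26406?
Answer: -4529293/55587210 ≈ -0.081481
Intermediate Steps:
F = 26404/5 (F = -⅖ + (⅕)*26406 = -⅖ + 26406/5 = 26404/5 ≈ 5280.8)
P(S) = -78 + 2*S² (P(S) = -5 + ((S² + S*S) - 73) = -5 + ((S² + S²) - 73) = -5 + (2*S² - 73) = -5 + (-73 + 2*S²) = -78 + 2*S²)
E = 567 (E = -81*(-7) = 567)
F/(-32781) + E/P(-60) = (26404/5)/(-32781) + 567/(-78 + 2*(-60)²) = (26404/5)*(-1/32781) + 567/(-78 + 2*3600) = -3772/23415 + 567/(-78 + 7200) = -3772/23415 + 567/7122 = -3772/23415 + 567*(1/7122) = -3772/23415 + 189/2374 = -4529293/55587210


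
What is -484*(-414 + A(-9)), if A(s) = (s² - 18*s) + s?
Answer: 87120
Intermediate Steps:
A(s) = s² - 17*s
-484*(-414 + A(-9)) = -484*(-414 - 9*(-17 - 9)) = -484*(-414 - 9*(-26)) = -484*(-414 + 234) = -484*(-180) = 87120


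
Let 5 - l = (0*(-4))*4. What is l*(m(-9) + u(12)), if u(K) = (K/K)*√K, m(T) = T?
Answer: -45 + 10*√3 ≈ -27.680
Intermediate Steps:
l = 5 (l = 5 - 0*(-4)*4 = 5 - 0*4 = 5 - 1*0 = 5 + 0 = 5)
u(K) = √K (u(K) = 1*√K = √K)
l*(m(-9) + u(12)) = 5*(-9 + √12) = 5*(-9 + 2*√3) = -45 + 10*√3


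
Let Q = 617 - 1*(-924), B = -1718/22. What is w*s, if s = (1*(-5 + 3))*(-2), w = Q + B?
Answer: 64368/11 ≈ 5851.6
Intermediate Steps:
B = -859/11 (B = -1718*1/22 = -859/11 ≈ -78.091)
Q = 1541 (Q = 617 + 924 = 1541)
w = 16092/11 (w = 1541 - 859/11 = 16092/11 ≈ 1462.9)
s = 4 (s = (1*(-2))*(-2) = -2*(-2) = 4)
w*s = (16092/11)*4 = 64368/11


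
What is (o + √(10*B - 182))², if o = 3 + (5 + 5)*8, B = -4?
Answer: (83 + I*√222)² ≈ 6667.0 + 2473.3*I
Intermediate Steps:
o = 83 (o = 3 + 10*8 = 3 + 80 = 83)
(o + √(10*B - 182))² = (83 + √(10*(-4) - 182))² = (83 + √(-40 - 182))² = (83 + √(-222))² = (83 + I*√222)²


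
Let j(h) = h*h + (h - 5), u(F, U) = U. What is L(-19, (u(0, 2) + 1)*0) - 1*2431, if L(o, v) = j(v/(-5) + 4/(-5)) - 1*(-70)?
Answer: -59154/25 ≈ -2366.2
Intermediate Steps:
j(h) = -5 + h + h² (j(h) = h² + (-5 + h) = -5 + h + h²)
L(o, v) = 321/5 + (-⅘ - v/5)² - v/5 (L(o, v) = (-5 + (v/(-5) + 4/(-5)) + (v/(-5) + 4/(-5))²) - 1*(-70) = (-5 + (v*(-⅕) + 4*(-⅕)) + (v*(-⅕) + 4*(-⅕))²) + 70 = (-5 + (-v/5 - ⅘) + (-v/5 - ⅘)²) + 70 = (-5 + (-⅘ - v/5) + (-⅘ - v/5)²) + 70 = (-29/5 + (-⅘ - v/5)² - v/5) + 70 = 321/5 + (-⅘ - v/5)² - v/5)
L(-19, (u(0, 2) + 1)*0) - 1*2431 = (1621/25 + ((2 + 1)*0)²/25 + 3*((2 + 1)*0)/25) - 1*2431 = (1621/25 + (3*0)²/25 + 3*(3*0)/25) - 2431 = (1621/25 + (1/25)*0² + (3/25)*0) - 2431 = (1621/25 + (1/25)*0 + 0) - 2431 = (1621/25 + 0 + 0) - 2431 = 1621/25 - 2431 = -59154/25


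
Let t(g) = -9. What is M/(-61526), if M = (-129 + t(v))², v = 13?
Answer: -9522/30763 ≈ -0.30953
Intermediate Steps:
M = 19044 (M = (-129 - 9)² = (-138)² = 19044)
M/(-61526) = 19044/(-61526) = 19044*(-1/61526) = -9522/30763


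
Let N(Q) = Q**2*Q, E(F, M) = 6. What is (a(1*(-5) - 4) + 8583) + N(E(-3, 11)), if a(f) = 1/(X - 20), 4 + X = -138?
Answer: 1425437/162 ≈ 8799.0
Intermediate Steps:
X = -142 (X = -4 - 138 = -142)
N(Q) = Q**3
a(f) = -1/162 (a(f) = 1/(-142 - 20) = 1/(-162) = -1/162)
(a(1*(-5) - 4) + 8583) + N(E(-3, 11)) = (-1/162 + 8583) + 6**3 = 1390445/162 + 216 = 1425437/162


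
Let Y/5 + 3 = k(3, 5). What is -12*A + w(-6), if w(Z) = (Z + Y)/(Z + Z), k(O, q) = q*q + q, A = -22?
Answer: 1013/4 ≈ 253.25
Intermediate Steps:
k(O, q) = q + q**2 (k(O, q) = q**2 + q = q + q**2)
Y = 135 (Y = -15 + 5*(5*(1 + 5)) = -15 + 5*(5*6) = -15 + 5*30 = -15 + 150 = 135)
w(Z) = (135 + Z)/(2*Z) (w(Z) = (Z + 135)/(Z + Z) = (135 + Z)/((2*Z)) = (135 + Z)*(1/(2*Z)) = (135 + Z)/(2*Z))
-12*A + w(-6) = -12*(-22) + (1/2)*(135 - 6)/(-6) = 264 + (1/2)*(-1/6)*129 = 264 - 43/4 = 1013/4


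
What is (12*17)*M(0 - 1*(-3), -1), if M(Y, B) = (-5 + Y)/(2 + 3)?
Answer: -408/5 ≈ -81.600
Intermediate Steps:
M(Y, B) = -1 + Y/5 (M(Y, B) = (-5 + Y)/5 = (-5 + Y)*(1/5) = -1 + Y/5)
(12*17)*M(0 - 1*(-3), -1) = (12*17)*(-1 + (0 - 1*(-3))/5) = 204*(-1 + (0 + 3)/5) = 204*(-1 + (1/5)*3) = 204*(-1 + 3/5) = 204*(-2/5) = -408/5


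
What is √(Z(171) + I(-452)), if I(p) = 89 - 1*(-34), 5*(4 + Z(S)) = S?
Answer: √3830/5 ≈ 12.377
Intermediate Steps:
Z(S) = -4 + S/5
I(p) = 123 (I(p) = 89 + 34 = 123)
√(Z(171) + I(-452)) = √((-4 + (⅕)*171) + 123) = √((-4 + 171/5) + 123) = √(151/5 + 123) = √(766/5) = √3830/5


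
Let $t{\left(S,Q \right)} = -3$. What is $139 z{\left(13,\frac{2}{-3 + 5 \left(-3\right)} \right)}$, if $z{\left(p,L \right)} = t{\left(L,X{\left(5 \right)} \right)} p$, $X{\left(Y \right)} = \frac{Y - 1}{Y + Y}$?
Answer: $-5421$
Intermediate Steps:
$X{\left(Y \right)} = \frac{-1 + Y}{2 Y}$
$z{\left(p,L \right)} = - 3 p$
$139 z{\left(13,\frac{2}{-3 + 5 \left(-3\right)} \right)} = 139 \left(\left(-3\right) 13\right) = 139 \left(-39\right) = -5421$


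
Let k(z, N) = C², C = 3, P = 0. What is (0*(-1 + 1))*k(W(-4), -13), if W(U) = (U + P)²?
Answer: 0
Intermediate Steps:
W(U) = U² (W(U) = (U + 0)² = U²)
k(z, N) = 9 (k(z, N) = 3² = 9)
(0*(-1 + 1))*k(W(-4), -13) = (0*(-1 + 1))*9 = (0*0)*9 = 0*9 = 0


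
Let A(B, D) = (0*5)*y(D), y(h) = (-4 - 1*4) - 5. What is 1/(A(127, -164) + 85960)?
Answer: 1/85960 ≈ 1.1633e-5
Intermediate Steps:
y(h) = -13 (y(h) = (-4 - 4) - 5 = -8 - 5 = -13)
A(B, D) = 0 (A(B, D) = (0*5)*(-13) = 0*(-13) = 0)
1/(A(127, -164) + 85960) = 1/(0 + 85960) = 1/85960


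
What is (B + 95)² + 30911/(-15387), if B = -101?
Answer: 523021/15387 ≈ 33.991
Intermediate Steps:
(B + 95)² + 30911/(-15387) = (-101 + 95)² + 30911/(-15387) = (-6)² + 30911*(-1/15387) = 36 - 30911/15387 = 523021/15387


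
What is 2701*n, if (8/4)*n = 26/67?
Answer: 35113/67 ≈ 524.07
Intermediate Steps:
n = 13/67 (n = (26/67)/2 = (26*(1/67))/2 = (½)*(26/67) = 13/67 ≈ 0.19403)
2701*n = 2701*(13/67) = 35113/67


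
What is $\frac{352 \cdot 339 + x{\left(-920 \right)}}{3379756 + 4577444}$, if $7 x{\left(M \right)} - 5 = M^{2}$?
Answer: $\frac{80081}{2652400} \approx 0.030192$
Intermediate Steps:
$x{\left(M \right)} = \frac{5}{7} + \frac{M^{2}}{7}$
$\frac{352 \cdot 339 + x{\left(-920 \right)}}{3379756 + 4577444} = \frac{352 \cdot 339 + \left(\frac{5}{7} + \frac{\left(-920\right)^{2}}{7}\right)}{3379756 + 4577444} = \frac{119328 + \left(\frac{5}{7} + \frac{1}{7} \cdot 846400\right)}{7957200} = \left(119328 + \left(\frac{5}{7} + \frac{846400}{7}\right)\right) \frac{1}{7957200} = \left(119328 + 120915\right) \frac{1}{7957200} = 240243 \cdot \frac{1}{7957200} = \frac{80081}{2652400}$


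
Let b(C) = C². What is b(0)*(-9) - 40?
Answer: -40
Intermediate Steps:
b(0)*(-9) - 40 = 0²*(-9) - 40 = 0*(-9) - 40 = 0 - 40 = -40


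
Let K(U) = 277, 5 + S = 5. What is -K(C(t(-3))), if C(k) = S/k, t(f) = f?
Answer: -277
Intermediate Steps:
S = 0 (S = -5 + 5 = 0)
C(k) = 0 (C(k) = 0/k = 0)
-K(C(t(-3))) = -1*277 = -277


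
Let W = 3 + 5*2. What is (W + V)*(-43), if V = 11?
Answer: -1032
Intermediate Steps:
W = 13 (W = 3 + 10 = 13)
(W + V)*(-43) = (13 + 11)*(-43) = 24*(-43) = -1032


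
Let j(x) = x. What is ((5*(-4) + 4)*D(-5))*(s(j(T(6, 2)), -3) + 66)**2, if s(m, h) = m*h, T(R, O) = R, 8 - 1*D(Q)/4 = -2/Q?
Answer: -5603328/5 ≈ -1.1207e+6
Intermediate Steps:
D(Q) = 32 + 8/Q (D(Q) = 32 - (-8)/Q = 32 + 8/Q)
s(m, h) = h*m
((5*(-4) + 4)*D(-5))*(s(j(T(6, 2)), -3) + 66)**2 = ((5*(-4) + 4)*(32 + 8/(-5)))*(-3*6 + 66)**2 = ((-20 + 4)*(32 + 8*(-1/5)))*(-18 + 66)**2 = -16*(32 - 8/5)*48**2 = -16*152/5*2304 = -2432/5*2304 = -5603328/5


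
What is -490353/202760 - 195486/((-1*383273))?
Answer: -148302324009/77712433480 ≈ -1.9083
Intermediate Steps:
-490353/202760 - 195486/((-1*383273)) = -490353*1/202760 - 195486/(-383273) = -490353/202760 - 195486*(-1/383273) = -490353/202760 + 195486/383273 = -148302324009/77712433480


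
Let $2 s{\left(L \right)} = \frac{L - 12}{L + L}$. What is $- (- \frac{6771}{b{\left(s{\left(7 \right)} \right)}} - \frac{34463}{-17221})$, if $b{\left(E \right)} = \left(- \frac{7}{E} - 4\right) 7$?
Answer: $\frac{540558539}{21216272} \approx 25.478$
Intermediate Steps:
$s{\left(L \right)} = \frac{-12 + L}{4 L}$ ($s{\left(L \right)} = \frac{\left(L - 12\right) \frac{1}{L + L}}{2} = \frac{\left(-12 + L\right) \frac{1}{2 L}}{2} = \frac{\frac{1}{2} \frac{1}{L} \left(-12 + L\right)}{2} = \frac{-12 + L}{4 L}$)
$b{\left(E \right)} = -28 - \frac{49}{E}$ ($b{\left(E \right)} = \left(-4 - \frac{7}{E}\right) 7 = -28 - \frac{49}{E}$)
$- (- \frac{6771}{b{\left(s{\left(7 \right)} \right)}} - \frac{34463}{-17221}) = - (- \frac{6771}{-28 - \frac{49}{\frac{1}{4} \cdot \frac{1}{7} \left(-12 + 7\right)}} - \frac{34463}{-17221}) = - (- \frac{6771}{-28 - \frac{49}{\frac{1}{4} \cdot \frac{1}{7} \left(-5\right)}} - - \frac{34463}{17221}) = - (- \frac{6771}{-28 - \frac{49}{- \frac{5}{28}}} + \frac{34463}{17221}) = - (- \frac{6771}{-28 - - \frac{1372}{5}} + \frac{34463}{17221}) = - (- \frac{6771}{-28 + \frac{1372}{5}} + \frac{34463}{17221}) = - (- \frac{6771}{\frac{1232}{5}} + \frac{34463}{17221}) = - (\left(-6771\right) \frac{5}{1232} + \frac{34463}{17221}) = - (- \frac{33855}{1232} + \frac{34463}{17221}) = \left(-1\right) \left(- \frac{540558539}{21216272}\right) = \frac{540558539}{21216272}$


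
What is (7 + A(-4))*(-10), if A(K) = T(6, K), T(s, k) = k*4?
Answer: 90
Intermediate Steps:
T(s, k) = 4*k
A(K) = 4*K
(7 + A(-4))*(-10) = (7 + 4*(-4))*(-10) = (7 - 16)*(-10) = -9*(-10) = 90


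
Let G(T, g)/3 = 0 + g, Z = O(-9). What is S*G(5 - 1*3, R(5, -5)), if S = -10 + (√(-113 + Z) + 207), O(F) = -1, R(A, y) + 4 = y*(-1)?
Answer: 591 + 3*I*√114 ≈ 591.0 + 32.031*I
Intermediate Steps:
R(A, y) = -4 - y (R(A, y) = -4 + y*(-1) = -4 - y)
Z = -1
G(T, g) = 3*g (G(T, g) = 3*(0 + g) = 3*g)
S = 197 + I*√114 (S = -10 + (√(-113 - 1) + 207) = -10 + (√(-114) + 207) = -10 + (I*√114 + 207) = -10 + (207 + I*√114) = 197 + I*√114 ≈ 197.0 + 10.677*I)
S*G(5 - 1*3, R(5, -5)) = (197 + I*√114)*(3*(-4 - 1*(-5))) = (197 + I*√114)*(3*(-4 + 5)) = (197 + I*√114)*(3*1) = (197 + I*√114)*3 = 591 + 3*I*√114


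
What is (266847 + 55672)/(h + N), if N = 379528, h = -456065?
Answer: -322519/76537 ≈ -4.2139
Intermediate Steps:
(266847 + 55672)/(h + N) = (266847 + 55672)/(-456065 + 379528) = 322519/(-76537) = 322519*(-1/76537) = -322519/76537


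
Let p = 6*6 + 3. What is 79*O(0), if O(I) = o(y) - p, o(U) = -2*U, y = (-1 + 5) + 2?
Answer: -4029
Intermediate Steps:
y = 6 (y = 4 + 2 = 6)
p = 39 (p = 36 + 3 = 39)
O(I) = -51 (O(I) = -2*6 - 1*39 = -12 - 39 = -51)
79*O(0) = 79*(-51) = -4029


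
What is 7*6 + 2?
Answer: 44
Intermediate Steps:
7*6 + 2 = 42 + 2 = 44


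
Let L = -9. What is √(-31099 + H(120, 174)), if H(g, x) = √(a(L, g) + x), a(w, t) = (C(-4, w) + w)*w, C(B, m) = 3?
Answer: √(-31099 + 2*√57) ≈ 176.31*I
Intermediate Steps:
a(w, t) = w*(3 + w) (a(w, t) = (3 + w)*w = w*(3 + w))
H(g, x) = √(54 + x) (H(g, x) = √(-9*(3 - 9) + x) = √(-9*(-6) + x) = √(54 + x))
√(-31099 + H(120, 174)) = √(-31099 + √(54 + 174)) = √(-31099 + √228) = √(-31099 + 2*√57)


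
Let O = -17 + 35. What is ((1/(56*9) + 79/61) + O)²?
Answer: 351968106361/945193536 ≈ 372.38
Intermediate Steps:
O = 18
((1/(56*9) + 79/61) + O)² = ((1/(56*9) + 79/61) + 18)² = (((1/56)*(⅑) + 79*(1/61)) + 18)² = ((1/504 + 79/61) + 18)² = (39877/30744 + 18)² = (593269/30744)² = 351968106361/945193536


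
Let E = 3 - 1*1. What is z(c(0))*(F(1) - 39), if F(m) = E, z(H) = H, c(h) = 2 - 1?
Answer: -37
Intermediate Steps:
E = 2 (E = 3 - 1 = 2)
c(h) = 1
F(m) = 2
z(c(0))*(F(1) - 39) = 1*(2 - 39) = 1*(-37) = -37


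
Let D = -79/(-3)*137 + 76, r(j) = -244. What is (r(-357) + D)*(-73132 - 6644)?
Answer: -274402848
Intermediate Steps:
D = 11051/3 (D = -79*(-⅓)*137 + 76 = (79/3)*137 + 76 = 10823/3 + 76 = 11051/3 ≈ 3683.7)
(r(-357) + D)*(-73132 - 6644) = (-244 + 11051/3)*(-73132 - 6644) = (10319/3)*(-79776) = -274402848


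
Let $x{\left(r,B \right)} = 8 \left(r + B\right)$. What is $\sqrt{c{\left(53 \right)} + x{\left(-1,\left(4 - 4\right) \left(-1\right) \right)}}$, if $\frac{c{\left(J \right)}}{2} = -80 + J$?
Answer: $i \sqrt{62} \approx 7.874 i$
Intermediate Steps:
$c{\left(J \right)} = -160 + 2 J$ ($c{\left(J \right)} = 2 \left(-80 + J\right) = -160 + 2 J$)
$x{\left(r,B \right)} = 8 B + 8 r$ ($x{\left(r,B \right)} = 8 \left(B + r\right) = 8 B + 8 r$)
$\sqrt{c{\left(53 \right)} + x{\left(-1,\left(4 - 4\right) \left(-1\right) \right)}} = \sqrt{\left(-160 + 2 \cdot 53\right) + \left(8 \left(4 - 4\right) \left(-1\right) + 8 \left(-1\right)\right)} = \sqrt{\left(-160 + 106\right) - \left(8 - 8 \cdot 0 \left(-1\right)\right)} = \sqrt{-54 + \left(8 \cdot 0 - 8\right)} = \sqrt{-54 + \left(0 - 8\right)} = \sqrt{-54 - 8} = \sqrt{-62} = i \sqrt{62}$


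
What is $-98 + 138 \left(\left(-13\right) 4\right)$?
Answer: $-7274$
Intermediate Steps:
$-98 + 138 \left(\left(-13\right) 4\right) = -98 + 138 \left(-52\right) = -98 - 7176 = -7274$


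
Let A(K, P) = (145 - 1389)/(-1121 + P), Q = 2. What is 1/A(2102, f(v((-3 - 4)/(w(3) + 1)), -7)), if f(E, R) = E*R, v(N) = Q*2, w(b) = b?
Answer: 1149/1244 ≈ 0.92363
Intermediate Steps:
v(N) = 4 (v(N) = 2*2 = 4)
A(K, P) = -1244/(-1121 + P)
1/A(2102, f(v((-3 - 4)/(w(3) + 1)), -7)) = 1/(-1244/(-1121 + 4*(-7))) = 1/(-1244/(-1121 - 28)) = 1/(-1244/(-1149)) = 1/(-1244*(-1/1149)) = 1/(1244/1149) = 1149/1244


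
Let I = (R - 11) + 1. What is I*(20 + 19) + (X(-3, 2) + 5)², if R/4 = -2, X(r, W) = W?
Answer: -653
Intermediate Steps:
R = -8 (R = 4*(-2) = -8)
I = -18 (I = (-8 - 11) + 1 = -19 + 1 = -18)
I*(20 + 19) + (X(-3, 2) + 5)² = -18*(20 + 19) + (2 + 5)² = -18*39 + 7² = -702 + 49 = -653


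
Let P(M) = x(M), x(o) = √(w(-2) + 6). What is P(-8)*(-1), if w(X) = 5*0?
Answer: -√6 ≈ -2.4495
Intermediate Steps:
w(X) = 0
x(o) = √6 (x(o) = √(0 + 6) = √6)
P(M) = √6
P(-8)*(-1) = √6*(-1) = -√6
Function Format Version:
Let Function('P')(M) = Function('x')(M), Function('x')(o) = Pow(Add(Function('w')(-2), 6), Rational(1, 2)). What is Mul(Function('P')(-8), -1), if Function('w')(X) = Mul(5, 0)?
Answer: Mul(-1, Pow(6, Rational(1, 2))) ≈ -2.4495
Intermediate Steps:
Function('w')(X) = 0
Function('x')(o) = Pow(6, Rational(1, 2)) (Function('x')(o) = Pow(Add(0, 6), Rational(1, 2)) = Pow(6, Rational(1, 2)))
Function('P')(M) = Pow(6, Rational(1, 2))
Mul(Function('P')(-8), -1) = Mul(Pow(6, Rational(1, 2)), -1) = Mul(-1, Pow(6, Rational(1, 2)))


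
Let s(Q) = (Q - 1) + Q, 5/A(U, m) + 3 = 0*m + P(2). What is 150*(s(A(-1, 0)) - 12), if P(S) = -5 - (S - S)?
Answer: -4275/2 ≈ -2137.5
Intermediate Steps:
P(S) = -5 (P(S) = -5 - 1*0 = -5 + 0 = -5)
A(U, m) = -5/8 (A(U, m) = 5/(-3 + (0*m - 5)) = 5/(-3 + (0 - 5)) = 5/(-3 - 5) = 5/(-8) = 5*(-⅛) = -5/8)
s(Q) = -1 + 2*Q (s(Q) = (-1 + Q) + Q = -1 + 2*Q)
150*(s(A(-1, 0)) - 12) = 150*((-1 + 2*(-5/8)) - 12) = 150*((-1 - 5/4) - 12) = 150*(-9/4 - 12) = 150*(-57/4) = -4275/2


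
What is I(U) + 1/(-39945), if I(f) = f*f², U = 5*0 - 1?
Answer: -39946/39945 ≈ -1.0000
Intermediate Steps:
U = -1 (U = 0 - 1 = -1)
I(f) = f³
I(U) + 1/(-39945) = (-1)³ + 1/(-39945) = -1 - 1/39945 = -39946/39945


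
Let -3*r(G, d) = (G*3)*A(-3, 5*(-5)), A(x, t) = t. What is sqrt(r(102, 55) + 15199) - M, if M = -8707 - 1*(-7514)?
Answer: 1193 + sqrt(17749) ≈ 1326.2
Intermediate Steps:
M = -1193 (M = -8707 + 7514 = -1193)
r(G, d) = 25*G (r(G, d) = -G*3*5*(-5)/3 = -3*G*(-25)/3 = -(-25)*G = 25*G)
sqrt(r(102, 55) + 15199) - M = sqrt(25*102 + 15199) - 1*(-1193) = sqrt(2550 + 15199) + 1193 = sqrt(17749) + 1193 = 1193 + sqrt(17749)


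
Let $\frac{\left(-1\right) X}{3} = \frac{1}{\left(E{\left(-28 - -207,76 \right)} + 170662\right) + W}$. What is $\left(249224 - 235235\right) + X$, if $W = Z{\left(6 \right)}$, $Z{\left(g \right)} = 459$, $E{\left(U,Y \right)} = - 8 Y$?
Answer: $\frac{2385306354}{170513} \approx 13989.0$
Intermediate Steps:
$W = 459$
$X = - \frac{3}{170513}$ ($X = - \frac{3}{\left(\left(-8\right) 76 + 170662\right) + 459} = - \frac{3}{\left(-608 + 170662\right) + 459} = - \frac{3}{170054 + 459} = - \frac{3}{170513} \approx -1.7594 \cdot 10^{-5}$)
$\left(249224 - 235235\right) + X = \left(249224 - 235235\right) - \frac{3}{170513} = 13989 - \frac{3}{170513} = \frac{2385306354}{170513}$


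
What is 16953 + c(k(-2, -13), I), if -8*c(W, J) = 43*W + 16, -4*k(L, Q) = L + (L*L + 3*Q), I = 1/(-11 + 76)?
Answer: 540841/32 ≈ 16901.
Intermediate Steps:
I = 1/65 ≈ 0.015385
k(L, Q) = -3*Q/4 - L/4 - L²/4 (k(L, Q) = -(L + (L*L + 3*Q))/4 = -(L + (L² + 3*Q))/4 = -(L + L² + 3*Q)/4 = -3*Q/4 - L/4 - L²/4)
c(W, J) = -2 - 43*W/8 (c(W, J) = -(43*W + 16)/8 = -(16 + 43*W)/8 = -2 - 43*W/8)
16953 + c(k(-2, -13), I) = 16953 + (-2 - 43*(-¾*(-13) - ¼*(-2) - ¼*(-2)²)/8) = 16953 + (-2 - 43*(39/4 + ½ - ¼*4)/8) = 16953 + (-2 - 43*(39/4 + ½ - 1)/8) = 16953 + (-2 - 43/8*37/4) = 16953 + (-2 - 1591/32) = 16953 - 1655/32 = 540841/32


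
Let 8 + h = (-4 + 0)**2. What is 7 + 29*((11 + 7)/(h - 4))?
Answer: 275/2 ≈ 137.50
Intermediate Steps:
h = 8 (h = -8 + (-4 + 0)**2 = -8 + (-4)**2 = -8 + 16 = 8)
7 + 29*((11 + 7)/(h - 4)) = 7 + 29*((11 + 7)/(8 - 4)) = 7 + 29*(18/4) = 7 + 29*(18*(1/4)) = 7 + 29*(9/2) = 7 + 261/2 = 275/2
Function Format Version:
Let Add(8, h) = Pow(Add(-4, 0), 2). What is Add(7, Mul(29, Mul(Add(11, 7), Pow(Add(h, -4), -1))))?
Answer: Rational(275, 2) ≈ 137.50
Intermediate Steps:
h = 8 (h = Add(-8, Pow(Add(-4, 0), 2)) = Add(-8, Pow(-4, 2)) = Add(-8, 16) = 8)
Add(7, Mul(29, Mul(Add(11, 7), Pow(Add(h, -4), -1)))) = Add(7, Mul(29, Mul(Add(11, 7), Pow(Add(8, -4), -1)))) = Add(7, Mul(29, Mul(18, Pow(4, -1)))) = Add(7, Mul(29, Mul(18, Rational(1, 4)))) = Add(7, Mul(29, Rational(9, 2))) = Add(7, Rational(261, 2)) = Rational(275, 2)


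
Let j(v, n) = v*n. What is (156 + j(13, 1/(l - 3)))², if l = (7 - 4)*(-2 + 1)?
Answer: 851929/36 ≈ 23665.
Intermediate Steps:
l = -3 (l = 3*(-1) = -3)
j(v, n) = n*v
(156 + j(13, 1/(l - 3)))² = (156 + 13/(-3 - 3))² = (156 + 13/(-6))² = (156 - ⅙*13)² = (156 - 13/6)² = (923/6)² = 851929/36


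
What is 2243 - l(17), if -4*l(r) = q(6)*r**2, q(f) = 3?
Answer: 9839/4 ≈ 2459.8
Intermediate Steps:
l(r) = -3*r**2/4
2243 - l(17) = 2243 - (-3)*17**2/4 = 2243 - (-3)*289/4 = 2243 - 1*(-867/4) = 2243 + 867/4 = 9839/4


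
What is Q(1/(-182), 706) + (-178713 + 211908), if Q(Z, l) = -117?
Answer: 33078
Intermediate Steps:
Q(1/(-182), 706) + (-178713 + 211908) = -117 + (-178713 + 211908) = -117 + 33195 = 33078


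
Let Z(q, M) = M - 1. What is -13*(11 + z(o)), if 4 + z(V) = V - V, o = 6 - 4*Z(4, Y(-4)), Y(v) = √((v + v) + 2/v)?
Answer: -91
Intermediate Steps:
Y(v) = √(2*v + 2/v)
Z(q, M) = -1 + M
o = 10 - 2*I*√34 (o = 6 - 4*(-1 + √(2*(-4) + 2/(-4))) = 6 - 4*(-1 + √(-8 + 2*(-¼))) = 6 - 4*(-1 + √(-8 - ½)) = 6 - 4*(-1 + √(-17/2)) = 6 - 4*(-1 + I*√34/2) = 6 + (4 - 2*I*√34) = 10 - 2*I*√34 ≈ 10.0 - 11.662*I)
z(V) = -4 (z(V) = -4 + (V - V) = -4 + 0 = -4)
-13*(11 + z(o)) = -13*(11 - 4) = -13*7 = -91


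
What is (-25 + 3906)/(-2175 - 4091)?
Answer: -3881/6266 ≈ -0.61937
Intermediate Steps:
(-25 + 3906)/(-2175 - 4091) = 3881/(-6266) = 3881*(-1/6266) = -3881/6266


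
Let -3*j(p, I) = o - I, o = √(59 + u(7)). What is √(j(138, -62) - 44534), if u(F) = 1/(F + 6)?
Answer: 4*√(-4235478 - 39*√39)/39 ≈ 211.09*I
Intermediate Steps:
u(F) = 1/(6 + F)
o = 16*√39/13 (o = √(59 + 1/(6 + 7)) = √(59 + 1/13) = √(768/13) = 16*√39/13 ≈ 7.6861)
j(p, I) = -16*√39/39 + I/3 (j(p, I) = -(16*√39/13 - I)/3 = -(-I + 16*√39/13)/3 = -16*√39/39 + I/3)
√(j(138, -62) - 44534) = √((-16*√39/39 + (⅓)*(-62)) - 44534) = √((-16*√39/39 - 62/3) - 44534) = √((-62/3 - 16*√39/39) - 44534) = √(-133664/3 - 16*√39/39)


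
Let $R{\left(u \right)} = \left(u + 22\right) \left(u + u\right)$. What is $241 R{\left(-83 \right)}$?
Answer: $2440366$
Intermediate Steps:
$R{\left(u \right)} = 2 u \left(22 + u\right)$ ($R{\left(u \right)} = \left(22 + u\right) 2 u = 2 u \left(22 + u\right)$)
$241 R{\left(-83 \right)} = 241 \cdot 2 \left(-83\right) \left(22 - 83\right) = 241 \cdot 2 \left(-83\right) \left(-61\right) = 241 \cdot 10126 = 2440366$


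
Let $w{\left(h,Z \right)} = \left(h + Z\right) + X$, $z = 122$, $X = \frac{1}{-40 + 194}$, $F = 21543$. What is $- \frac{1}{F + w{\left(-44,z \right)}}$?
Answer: $- \frac{154}{3329635} \approx -4.6251 \cdot 10^{-5}$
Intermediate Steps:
$X = \frac{1}{154} \approx 0.0064935$
$w{\left(h,Z \right)} = \frac{1}{154} + Z + h$ ($w{\left(h,Z \right)} = \left(h + Z\right) + \frac{1}{154} = \left(Z + h\right) + \frac{1}{154} = \frac{1}{154} + Z + h$)
$- \frac{1}{F + w{\left(-44,z \right)}} = - \frac{1}{21543 + \left(\frac{1}{154} + 122 - 44\right)} = - \frac{1}{21543 + \frac{12013}{154}} = - \frac{1}{\frac{3329635}{154}} = \left(-1\right) \frac{154}{3329635} = - \frac{154}{3329635}$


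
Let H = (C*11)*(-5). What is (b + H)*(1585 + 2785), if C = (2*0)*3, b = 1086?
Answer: 4745820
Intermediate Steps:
C = 0 (C = 0*3 = 0)
H = 0 (H = (0*11)*(-5) = 0*(-5) = 0)
(b + H)*(1585 + 2785) = (1086 + 0)*(1585 + 2785) = 1086*4370 = 4745820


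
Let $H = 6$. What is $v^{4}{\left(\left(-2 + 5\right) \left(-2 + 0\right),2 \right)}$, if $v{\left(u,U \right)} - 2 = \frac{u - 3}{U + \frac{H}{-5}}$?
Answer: $\frac{1874161}{256} \approx 7320.9$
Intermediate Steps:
$v{\left(u,U \right)} = 2 + \frac{-3 + u}{- \frac{6}{5} + U}$ ($v{\left(u,U \right)} = 2 + \frac{u - 3}{U + \frac{6}{-5}} = 2 + \frac{-3 + u}{U + 6 \left(- \frac{1}{5}\right)} = 2 + \frac{-3 + u}{U - \frac{6}{5}} = 2 + \frac{-3 + u}{- \frac{6}{5} + U}$)
$v^{4}{\left(\left(-2 + 5\right) \left(-2 + 0\right),2 \right)} = \left(\frac{-27 + 5 \left(-2 + 5\right) \left(-2 + 0\right) + 10 \cdot 2}{-6 + 5 \cdot 2}\right)^{4} = \left(\frac{-27 + 5 \cdot 3 \left(-2\right) + 20}{-6 + 10}\right)^{4} = \left(\frac{-27 + 5 \left(-6\right) + 20}{4}\right)^{4} = \left(\frac{-27 - 30 + 20}{4}\right)^{4} = \left(\frac{1}{4} \left(-37\right)\right)^{4} = \left(- \frac{37}{4}\right)^{4} = \frac{1874161}{256}$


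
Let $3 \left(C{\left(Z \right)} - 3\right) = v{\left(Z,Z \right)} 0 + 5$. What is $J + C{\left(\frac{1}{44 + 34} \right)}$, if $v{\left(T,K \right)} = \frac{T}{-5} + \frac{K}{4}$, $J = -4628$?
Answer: $- \frac{13870}{3} \approx -4623.3$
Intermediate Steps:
$v{\left(T,K \right)} = - \frac{T}{5} + \frac{K}{4}$ ($v{\left(T,K \right)} = T \left(- \frac{1}{5}\right) + K \frac{1}{4} = - \frac{T}{5} + \frac{K}{4}$)
$C{\left(Z \right)} = \frac{14}{3}$ ($C{\left(Z \right)} = 3 + \frac{\left(- \frac{Z}{5} + \frac{Z}{4}\right) 0 + 5}{3} = 3 + \frac{\frac{Z}{20} \cdot 0 + 5}{3} = 3 + \frac{0 + 5}{3} = 3 + \frac{1}{3} \cdot 5 = 3 + \frac{5}{3} = \frac{14}{3}$)
$J + C{\left(\frac{1}{44 + 34} \right)} = -4628 + \frac{14}{3} = - \frac{13870}{3}$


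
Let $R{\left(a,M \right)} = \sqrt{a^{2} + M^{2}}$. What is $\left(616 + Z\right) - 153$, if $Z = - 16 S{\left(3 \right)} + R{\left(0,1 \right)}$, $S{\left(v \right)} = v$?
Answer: $416$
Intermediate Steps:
$R{\left(a,M \right)} = \sqrt{M^{2} + a^{2}}$
$Z = -47$ ($Z = \left(-16\right) 3 + \sqrt{1^{2} + 0^{2}} = -48 + \sqrt{1 + 0} = -48 + \sqrt{1} = -48 + 1 = -47$)
$\left(616 + Z\right) - 153 = \left(616 - 47\right) - 153 = 569 - 153 = 416$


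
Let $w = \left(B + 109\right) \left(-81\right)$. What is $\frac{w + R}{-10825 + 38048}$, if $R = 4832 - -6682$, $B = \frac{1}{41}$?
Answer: $\frac{110004}{1116143} \approx 0.098557$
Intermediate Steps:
$B = \frac{1}{41} \approx 0.02439$
$w = - \frac{362070}{41}$ ($w = \left(\frac{1}{41} + 109\right) \left(-81\right) = \frac{4470}{41} \left(-81\right) = - \frac{362070}{41} \approx -8831.0$)
$R = 11514$ ($R = 4832 + 6682 = 11514$)
$\frac{w + R}{-10825 + 38048} = \frac{- \frac{362070}{41} + 11514}{-10825 + 38048} = \frac{110004}{41 \cdot 27223} = \frac{110004}{41} \cdot \frac{1}{27223} = \frac{110004}{1116143}$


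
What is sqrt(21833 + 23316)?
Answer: sqrt(45149) ≈ 212.48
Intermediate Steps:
sqrt(21833 + 23316) = sqrt(45149)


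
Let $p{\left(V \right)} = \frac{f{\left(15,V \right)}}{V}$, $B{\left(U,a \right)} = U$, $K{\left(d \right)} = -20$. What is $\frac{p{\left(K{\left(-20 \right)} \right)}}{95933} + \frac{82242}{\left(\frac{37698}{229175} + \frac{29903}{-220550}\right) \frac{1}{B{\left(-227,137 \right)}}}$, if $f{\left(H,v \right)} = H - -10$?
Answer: $- \frac{28123838928357501005}{43552430804} \approx -6.4575 \cdot 10^{8}$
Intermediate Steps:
$f{\left(H,v \right)} = 10 + H$ ($f{\left(H,v \right)} = H + 10 = 10 + H$)
$p{\left(V \right)} = \frac{25}{V}$ ($p{\left(V \right)} = \frac{10 + 15}{V} = \frac{25}{V}$)
$\frac{p{\left(K{\left(-20 \right)} \right)}}{95933} + \frac{82242}{\left(\frac{37698}{229175} + \frac{29903}{-220550}\right) \frac{1}{B{\left(-227,137 \right)}}} = \frac{25 \frac{1}{-20}}{95933} + \frac{82242}{\left(\frac{37698}{229175} + \frac{29903}{-220550}\right) \frac{1}{-227}} = 25 \left(- \frac{1}{20}\right) \frac{1}{95933} + \frac{82242}{\left(37698 \cdot \frac{1}{229175} + 29903 \left(- \frac{1}{220550}\right)\right) \left(- \frac{1}{227}\right)} = \left(- \frac{5}{4}\right) \frac{1}{95933} + \frac{82242}{\left(\frac{366}{2225} - \frac{29903}{220550}\right) \left(- \frac{1}{227}\right)} = - \frac{5}{383732} + \frac{82242}{\frac{113497}{3925790} \left(- \frac{1}{227}\right)} = - \frac{5}{383732} + \frac{82242}{- \frac{113497}{891154330}} = - \frac{5}{383732} + 82242 \left(- \frac{891154330}{113497}\right) = - \frac{5}{383732} - \frac{73290314407860}{113497} = - \frac{28123838928357501005}{43552430804}$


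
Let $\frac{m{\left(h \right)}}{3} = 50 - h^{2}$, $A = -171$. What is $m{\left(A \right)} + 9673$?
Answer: $-77900$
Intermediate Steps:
$m{\left(h \right)} = 150 - 3 h^{2}$ ($m{\left(h \right)} = 3 \left(50 - h^{2}\right) = 150 - 3 h^{2}$)
$m{\left(A \right)} + 9673 = \left(150 - 3 \left(-171\right)^{2}\right) + 9673 = \left(150 - 87723\right) + 9673 = -87573 + 9673 = -77900$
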